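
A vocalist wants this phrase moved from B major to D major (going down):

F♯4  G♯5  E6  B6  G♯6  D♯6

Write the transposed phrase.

A3 B4 G5 D6 B5 F#5

From B down to D is a major sixth; apply that to each pitch.
F#4 -> A3
G#5 -> B4
E6 -> G5
B6 -> D6
G#6 -> B5
D#6 -> F#5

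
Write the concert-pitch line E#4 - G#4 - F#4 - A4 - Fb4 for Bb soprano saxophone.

F##4 A#4 G#4 B4 Gb4

The Bb soprano saxophone sounds a major second below written, so the written part must be a major second above concert — transpose each note up.
E#4 -> F##4
G#4 -> A#4
F#4 -> G#4
A4 -> B4
Fb4 -> Gb4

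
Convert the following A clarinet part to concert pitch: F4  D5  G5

D4 B4 E5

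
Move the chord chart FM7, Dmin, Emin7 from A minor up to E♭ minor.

CbM7 Abmin Bbmin7

A minor up to E♭ minor is a diminished fifth; each chord root moves by that interval while the quality stays the same.
FM7: root F up a diminished fifth → Cb, giving CbM7.
Dmin: root D up a diminished fifth → Ab, giving Abmin.
Emin7: root E up a diminished fifth → Bb, giving Bbmin7.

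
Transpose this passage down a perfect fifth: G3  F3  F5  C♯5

C3 Bb2 Bb4 F#4

G3 -> C3
F3 -> Bb2
F5 -> Bb4
C#5 -> F#4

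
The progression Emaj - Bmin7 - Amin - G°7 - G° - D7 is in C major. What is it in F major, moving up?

Amaj Emin7 Dmin C°7 C° G7

C major up to F major is a perfect fourth; each chord root moves by that interval while the quality stays the same.
Emaj: root E up a perfect fourth → A, giving Amaj.
Bmin7: root B up a perfect fourth → E, giving Emin7.
Amin: root A up a perfect fourth → D, giving Dmin.
G°7: root G up a perfect fourth → C, giving C°7.
G°: root G up a perfect fourth → C, giving C°.
D7: root D up a perfect fourth → G, giving G7.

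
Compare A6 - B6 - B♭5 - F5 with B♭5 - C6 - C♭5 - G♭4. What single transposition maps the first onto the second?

From A6 to Bb5 is 7 letter names — a seventh of some quality.
Bb5 to A6 is 11 semitones, which makes it a major seventh; the second version is lower, so the direction is down.
Checking another pair — F5 → Gb4 — gives the same interval.

down a major seventh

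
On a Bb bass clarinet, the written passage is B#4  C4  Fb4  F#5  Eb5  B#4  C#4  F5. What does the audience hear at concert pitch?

A#3 Bb2 Ebb3 E4 Db4 A#3 B2 Eb4

The Bb bass clarinet sounds a major ninth below written, so transpose each written note down a major ninth.
B#4 -> A#3
C4 -> Bb2
Fb4 -> Ebb3
F#5 -> E4
Eb5 -> Db4
B#4 -> A#3
C#4 -> B2
F5 -> Eb4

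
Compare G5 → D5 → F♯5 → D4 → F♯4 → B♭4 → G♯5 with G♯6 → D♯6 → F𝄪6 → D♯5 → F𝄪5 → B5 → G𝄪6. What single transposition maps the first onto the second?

up an augmented octave

Take the first pair: G5 → G#6. G to G spans 8 letter names, so the interval is some kind of octave.
G5 to G#6 is 13 semitones, which makes it an augmented octave; the second version is higher, so the direction is up.
Checking another pair — G#5 → G##6 — gives the same interval.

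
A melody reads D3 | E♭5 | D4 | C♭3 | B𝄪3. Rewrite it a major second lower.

C3 Db5 C4 Bbb2 A##3

D3 → C3
Eb5 → Db5
D4 → C4
Cb3 → Bbb2
B##3 → A##3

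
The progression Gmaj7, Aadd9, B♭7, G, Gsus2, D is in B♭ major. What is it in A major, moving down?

B♭ major down to A major is a minor second; each chord root moves by that interval while the quality stays the same.
Gmaj7: root G down a minor second → F#, giving F#maj7.
Aadd9: root A down a minor second → G#, giving G#add9.
B♭7: root B♭ down a minor second → A, giving A7.
G: root G down a minor second → F#, giving F#.
Gsus2: root G down a minor second → F#, giving F#sus2.
D: root D down a minor second → C#, giving C#.

F#maj7 G#add9 A7 F# F#sus2 C#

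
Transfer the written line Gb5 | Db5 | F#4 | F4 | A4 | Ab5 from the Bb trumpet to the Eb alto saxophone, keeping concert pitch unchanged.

Db6 Ab5 C#5 C5 E5 Eb6

First find concert pitch: the Bb trumpet sounds a major second below written, so Gb5 Db5 F#4 F4 A4 Ab5 sounds Fb5 Cb5 E4 Eb4 G4 Gb5.
Then write for Eb alto saxophone: it sounds a major sixth below written, so the part must be a major sixth above concert.
Fb5 → Db6
Cb5 → Ab5
E4 → C#5
Eb4 → C5
G4 → E5
Gb5 → Eb6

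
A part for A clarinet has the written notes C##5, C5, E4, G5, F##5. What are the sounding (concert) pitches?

A##4 A4 C#4 E5 D##5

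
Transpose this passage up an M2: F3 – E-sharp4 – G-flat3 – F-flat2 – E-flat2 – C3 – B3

G3 F##4 Ab3 Gb2 F2 D3 C#4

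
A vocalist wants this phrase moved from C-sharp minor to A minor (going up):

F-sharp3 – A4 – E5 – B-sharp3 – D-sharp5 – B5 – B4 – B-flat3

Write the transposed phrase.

D4 F5 C6 G#4 B5 G6 G5 Gb4

From C-sharp up to A is a minor sixth; apply that to each pitch.
F#3 becomes D4
A4 becomes F5
E5 becomes C6
B#3 becomes G#4
D#5 becomes B5
B5 becomes G6
B4 becomes G5
Bb3 becomes Gb4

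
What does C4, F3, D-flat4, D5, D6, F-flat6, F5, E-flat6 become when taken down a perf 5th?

F3 Bb2 Gb3 G4 G5 Bbb5 Bb4 Ab5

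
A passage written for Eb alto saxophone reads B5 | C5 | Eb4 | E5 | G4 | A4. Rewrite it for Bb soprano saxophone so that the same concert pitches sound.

E5 F4 Ab3 A4 C4 D4

First find concert pitch: the Eb alto saxophone sounds a major sixth below written, so B5 C5 Eb4 E5 G4 A4 sounds D5 Eb4 Gb3 G4 Bb3 C4.
Then write for Bb soprano saxophone: it sounds a major second below written, so the part must be a major second above concert.
D5 → E5
Eb4 → F4
Gb3 → Ab3
G4 → A4
Bb3 → C4
C4 → D4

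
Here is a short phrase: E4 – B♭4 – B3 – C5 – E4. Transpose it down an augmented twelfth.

Ab2 Ebb3 Eb2 Fb3 Ab2

An augmented twelfth down from E4 gives Ab2.
An augmented twelfth down from Bb4 gives Ebb3.
B3 down an augmented twelfth is Eb2.
C5 down an augmented twelfth is Fb3.
E4: a twelfth down reaches A, and 20 semitones makes it Ab2.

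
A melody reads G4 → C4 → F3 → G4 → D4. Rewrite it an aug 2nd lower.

Fb4 Bbb3 Ebb3 Fb4 Cb4

An augmented second down from G4 gives Fb4.
C4 down an augmented second is Bbb3.
F3: a second down reaches E, and 3 semitones makes it Ebb3.
G4 down an augmented second is Fb4.
D4: a second down reaches C, and 3 semitones makes it Cb4.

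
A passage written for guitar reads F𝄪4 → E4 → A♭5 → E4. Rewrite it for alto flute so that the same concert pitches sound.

B#3 A3 Db5 A3

First find concert pitch: the guitar sounds a perfect octave below written, so F𝄪4 E4 A♭5 E4 sounds F##3 E3 Ab4 E3.
Then write for alto flute: it sounds a perfect fourth below written, so the part must be a perfect fourth above concert.
F##3 → B#3
E3 → A3
Ab4 → Db5
E3 → A3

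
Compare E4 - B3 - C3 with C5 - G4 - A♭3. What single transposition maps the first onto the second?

up a minor sixth

Take the first pair: E4 → C5. E to C spans 6 letter names, so the interval is some kind of sixth.
E4 to C5 is 8 semitones, which makes it a minor sixth; the second version is higher, so the direction is up.
Checking another pair — C3 → Ab3 — gives the same interval.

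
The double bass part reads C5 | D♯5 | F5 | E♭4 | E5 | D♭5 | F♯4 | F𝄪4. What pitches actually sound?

Written C4 on the double bass sounds as C3, a perfect octave lower; apply that shift to every note.
C5 -> C4
D#5 -> D#4
F5 -> F4
Eb4 -> Eb3
E5 -> E4
Db5 -> Db4
F#4 -> F#3
F##4 -> F##3

C4 D#4 F4 Eb3 E4 Db4 F#3 F##3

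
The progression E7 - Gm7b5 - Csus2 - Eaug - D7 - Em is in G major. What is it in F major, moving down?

D7 Fm7b5 Bbsus2 Daug C7 Dm

G major down to F major is a major second; each chord root moves by that interval while the quality stays the same.
E7: root E down a major second → D, giving D7.
Gm7b5: root G down a major second → F, giving Fm7b5.
Csus2: root C down a major second → Bb, giving Bbsus2.
Eaug: root E down a major second → D, giving Daug.
D7: root D down a major second → C, giving C7.
Em: root E down a major second → D, giving Dm.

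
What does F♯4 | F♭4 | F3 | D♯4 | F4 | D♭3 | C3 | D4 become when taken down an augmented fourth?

F#4 down an augmented fourth is C4.
Fb4 down an augmented fourth is Cbb4.
An augmented fourth down from F3 gives Cb3.
D#4 down an augmented fourth is A3.
An augmented fourth down from F4 gives Cb4.
An augmented fourth down from Db3 gives Abb2.
C3: a fourth down reaches G, and 6 semitones makes it Gb2.
D4 down an augmented fourth is Ab3.

C4 Cbb4 Cb3 A3 Cb4 Abb2 Gb2 Ab3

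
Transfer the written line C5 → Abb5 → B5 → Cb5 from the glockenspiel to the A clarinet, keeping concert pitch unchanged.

First find concert pitch: the glockenspiel sounds a perfect fifteenth above written, so C5 Abb5 B5 Cb5 sounds C7 Abb7 B7 Cb7.
Then write for A clarinet: it sounds a minor third below written, so the part must be a minor third above concert.
C7 → Eb7
Abb7 → Cbb8
B7 → D8
Cb7 → Ebb7

Eb7 Cbb8 D8 Ebb7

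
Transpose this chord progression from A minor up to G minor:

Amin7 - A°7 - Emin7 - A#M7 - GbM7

A minor up to G minor is a minor seventh; each chord root moves by that interval while the quality stays the same.
Amin7: root A up a minor seventh → G, giving Gmin7.
A°7: root A up a minor seventh → G, giving G°7.
Emin7: root E up a minor seventh → D, giving Dmin7.
A#M7: root A# up a minor seventh → G#, giving G#M7.
GbM7: root Gb up a minor seventh → Fb, giving FbM7.

Gmin7 G°7 Dmin7 G#M7 FbM7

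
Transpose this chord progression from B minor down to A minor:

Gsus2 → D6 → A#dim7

B minor down to A minor is a major second; each chord root moves by that interval while the quality stays the same.
Gsus2: root G down a major second → F, giving Fsus2.
D6: root D down a major second → C, giving C6.
A#dim7: root A# down a major second → G#, giving G#dim7.

Fsus2 C6 G#dim7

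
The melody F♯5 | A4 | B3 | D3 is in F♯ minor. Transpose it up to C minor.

From F♯ up to C is a diminished fifth; apply that to each pitch.
F#5 gives C6
A4 gives Eb5
B3 gives F4
D3 gives Ab3

C6 Eb5 F4 Ab3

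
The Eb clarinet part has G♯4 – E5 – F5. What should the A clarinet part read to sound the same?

First find concert pitch: the Eb clarinet sounds a minor third above written, so G♯4 E5 F5 sounds B4 G5 Ab5.
Then write for A clarinet: it sounds a minor third below written, so the part must be a minor third above concert.
B4 → D5
G5 → Bb5
Ab5 → Cb6

D5 Bb5 Cb6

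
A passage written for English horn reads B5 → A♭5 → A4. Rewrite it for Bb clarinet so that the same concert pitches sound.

F#5 Eb5 E4

First find concert pitch: the English horn sounds a perfect fifth below written, so B5 A♭5 A4 sounds E5 Db5 D4.
Then write for Bb clarinet: it sounds a major second below written, so the part must be a major second above concert.
E5 → F#5
Db5 → Eb5
D4 → E4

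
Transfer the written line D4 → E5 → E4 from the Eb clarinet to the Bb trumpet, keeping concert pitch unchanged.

G4 A5 A4

First find concert pitch: the Eb clarinet sounds a minor third above written, so D4 E5 E4 sounds F4 G5 G4.
Then write for Bb trumpet: it sounds a major second below written, so the part must be a major second above concert.
F4 → G4
G5 → A5
G4 → A4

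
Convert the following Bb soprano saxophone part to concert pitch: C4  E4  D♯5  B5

Bb3 D4 C#5 A5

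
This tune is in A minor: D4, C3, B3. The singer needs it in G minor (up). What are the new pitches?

C5 Bb3 A4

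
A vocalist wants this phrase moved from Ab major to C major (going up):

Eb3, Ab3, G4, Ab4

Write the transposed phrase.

From Ab up to C is a major third; apply that to each pitch.
Eb3 becomes G3
Ab3 becomes C4
G4 becomes B4
Ab4 becomes C5

G3 C4 B4 C5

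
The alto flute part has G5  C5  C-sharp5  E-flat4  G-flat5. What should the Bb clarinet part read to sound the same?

First find concert pitch: the alto flute sounds a perfect fourth below written, so G5 C5 C-sharp5 E-flat4 G-flat5 sounds D5 G4 G#4 Bb3 Db5.
Then write for Bb clarinet: it sounds a major second below written, so the part must be a major second above concert.
D5 → E5
G4 → A4
G#4 → A#4
Bb3 → C4
Db5 → Eb5

E5 A4 A#4 C4 Eb5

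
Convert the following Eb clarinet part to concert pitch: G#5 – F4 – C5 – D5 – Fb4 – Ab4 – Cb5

B5 Ab4 Eb5 F5 Abb4 Cb5 Ebb5

The Eb clarinet sounds a minor third above written, so transpose each written note up a minor third.
G#5 -> B5
F4 -> Ab4
C5 -> Eb5
D5 -> F5
Fb4 -> Abb4
Ab4 -> Cb5
Cb5 -> Ebb5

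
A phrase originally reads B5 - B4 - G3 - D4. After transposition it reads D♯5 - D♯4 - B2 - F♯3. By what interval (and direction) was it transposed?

Take the first pair: B5 → D#5. B to D spans 6 letter names, so the interval is some kind of sixth.
D#5 to B5 is 8 semitones, which makes it a minor sixth; the second version is lower, so the direction is down.
Checking another pair — D4 → F#3 — gives the same interval.

down a minor sixth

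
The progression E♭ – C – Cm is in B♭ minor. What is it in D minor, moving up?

G E Em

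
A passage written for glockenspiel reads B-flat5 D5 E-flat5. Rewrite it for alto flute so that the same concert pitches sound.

Eb8 G7 Ab7

First find concert pitch: the glockenspiel sounds a perfect fifteenth above written, so B-flat5 D5 E-flat5 sounds Bb7 D7 Eb7.
Then write for alto flute: it sounds a perfect fourth below written, so the part must be a perfect fourth above concert.
Bb7 → Eb8
D7 → G7
Eb7 → Ab7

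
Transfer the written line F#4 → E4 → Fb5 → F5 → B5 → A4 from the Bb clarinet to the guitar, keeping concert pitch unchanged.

First find concert pitch: the Bb clarinet sounds a major second below written, so F#4 E4 Fb5 F5 B5 A4 sounds E4 D4 Ebb5 Eb5 A5 G4.
Then write for guitar: it sounds a perfect octave below written, so the part must be a perfect octave above concert.
E4 → E5
D4 → D5
Ebb5 → Ebb6
Eb5 → Eb6
A5 → A6
G4 → G5

E5 D5 Ebb6 Eb6 A6 G5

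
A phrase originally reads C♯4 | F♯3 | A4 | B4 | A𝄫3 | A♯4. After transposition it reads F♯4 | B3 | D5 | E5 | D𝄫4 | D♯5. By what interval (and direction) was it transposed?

From C#4 to F#4 is 4 letter names — a fourth of some quality.
C#4 to F#4 is 5 semitones, which makes it a perfect fourth; the second version is higher, so the direction is up.
Checking another pair — A#4 → D#5 — gives the same interval.

up a perfect fourth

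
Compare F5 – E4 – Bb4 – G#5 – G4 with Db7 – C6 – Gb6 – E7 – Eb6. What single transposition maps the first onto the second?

up a minor thirteenth

From F5 to Db7 is 13 letter names — a thirteenth of some quality.
F5 to Db7 is 20 semitones, which makes it a minor thirteenth; the second version is higher, so the direction is up.
Checking another pair — G4 → Eb6 — gives the same interval.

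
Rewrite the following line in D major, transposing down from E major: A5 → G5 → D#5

G5 F5 C#5

E major to D major down is a major second, so every note moves down by that interval.
A5 becomes G5
G5 becomes F5
D#5 becomes C#5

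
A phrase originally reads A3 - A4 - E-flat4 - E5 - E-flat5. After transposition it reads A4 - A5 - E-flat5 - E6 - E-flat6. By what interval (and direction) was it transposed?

up a perfect octave

Take the first pair: A3 → A4. A to A spans 8 letter names, so the interval is some kind of octave.
A3 to A4 is 12 semitones, which makes it a perfect octave; the second version is higher, so the direction is up.
Checking another pair — Eb5 → Eb6 — gives the same interval.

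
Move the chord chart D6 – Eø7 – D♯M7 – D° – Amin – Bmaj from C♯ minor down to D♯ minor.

C♯ minor down to D♯ minor is a minor seventh; each chord root moves by that interval while the quality stays the same.
D6: root D down a minor seventh → E, giving E6.
Eø7: root E down a minor seventh → F#, giving F#ø7.
D♯M7: root D♯ down a minor seventh → E#, giving E#M7.
D°: root D down a minor seventh → E, giving E°.
Amin: root A down a minor seventh → B, giving Bmin.
Bmaj: root B down a minor seventh → C#, giving C#maj.

E6 F#ø7 E#M7 E° Bmin C#maj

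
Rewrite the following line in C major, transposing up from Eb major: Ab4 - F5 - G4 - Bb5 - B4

From Eb up to C is a major sixth; apply that to each pitch.
Ab4 → F5
F5 → D6
G4 → E5
Bb5 → G6
B4 → G#5

F5 D6 E5 G6 G#5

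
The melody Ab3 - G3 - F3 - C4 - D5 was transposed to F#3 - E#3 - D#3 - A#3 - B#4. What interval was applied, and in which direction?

down a diminished third

From Ab3 to F#3 is 3 letter names — a third of some quality.
F#3 to Ab3 is 2 semitones, which makes it a diminished third; the second version is lower, so the direction is down.
Checking another pair — D5 → B#4 — gives the same interval.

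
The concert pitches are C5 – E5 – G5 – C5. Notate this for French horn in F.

G5 B5 D6 G5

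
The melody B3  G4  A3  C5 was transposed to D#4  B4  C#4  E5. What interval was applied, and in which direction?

Take the first pair: B3 → D#4. B to D spans 3 letter names, so the interval is some kind of third.
B3 to D#4 is 4 semitones, which makes it a major third; the second version is higher, so the direction is up.
Checking another pair — C5 → E5 — gives the same interval.

up a major third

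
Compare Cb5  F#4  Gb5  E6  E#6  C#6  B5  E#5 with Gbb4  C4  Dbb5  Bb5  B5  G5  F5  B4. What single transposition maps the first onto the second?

From Cb5 to Gbb4 is 4 letter names — a fourth of some quality.
Gbb4 to Cb5 is 6 semitones, which makes it an augmented fourth; the second version is lower, so the direction is down.
Checking another pair — E#5 → B4 — gives the same interval.

down an augmented fourth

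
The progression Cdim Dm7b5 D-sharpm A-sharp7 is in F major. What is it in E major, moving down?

F major down to E major is a minor second; each chord root moves by that interval while the quality stays the same.
Cdim: root C down a minor second → B, giving Bdim.
Dm7b5: root D down a minor second → C#, giving C#m7b5.
D-sharpm: root D-sharp down a minor second → C##, giving C##m.
A-sharp7: root A-sharp down a minor second → G##, giving G##7.

Bdim C#m7b5 C##m G##7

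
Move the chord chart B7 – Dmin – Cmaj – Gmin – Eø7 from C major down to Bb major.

C major down to Bb major is a major second; each chord root moves by that interval while the quality stays the same.
B7: root B down a major second → A, giving A7.
Dmin: root D down a major second → C, giving Cmin.
Cmaj: root C down a major second → Bb, giving Bbmaj.
Gmin: root G down a major second → F, giving Fmin.
Eø7: root E down a major second → D, giving Dø7.

A7 Cmin Bbmaj Fmin Dø7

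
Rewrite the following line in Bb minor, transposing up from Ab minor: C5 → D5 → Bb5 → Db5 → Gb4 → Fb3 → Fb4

Ab minor to Bb minor up is a major second, so every note moves up by that interval.
C5 gives D5
D5 gives E5
Bb5 gives C6
Db5 gives Eb5
Gb4 gives Ab4
Fb3 gives Gb3
Fb4 gives Gb4

D5 E5 C6 Eb5 Ab4 Gb3 Gb4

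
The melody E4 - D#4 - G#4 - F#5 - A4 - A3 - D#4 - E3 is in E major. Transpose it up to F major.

E major to F major up is a minor second, so every note moves up by that interval.
E4 gives F4
D#4 gives E4
G#4 gives A4
F#5 gives G5
A4 gives Bb4
A3 gives Bb3
D#4 gives E4
E3 gives F3

F4 E4 A4 G5 Bb4 Bb3 E4 F3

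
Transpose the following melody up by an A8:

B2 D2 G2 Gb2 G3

B#3 D#3 G#3 G3 G#4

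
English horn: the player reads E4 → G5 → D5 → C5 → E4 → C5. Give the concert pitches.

A3 C5 G4 F4 A3 F4

The English horn sounds a perfect fifth below written, so transpose each written note down a perfect fifth.
E4 -> A3
G5 -> C5
D5 -> G4
C5 -> F4
E4 -> A3
C5 -> F4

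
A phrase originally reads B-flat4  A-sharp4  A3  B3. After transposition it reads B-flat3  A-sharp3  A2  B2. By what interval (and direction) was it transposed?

down a perfect octave

From Bb4 to Bb3 is 8 letter names — an octave of some quality.
Bb3 to Bb4 is 12 semitones, which makes it a perfect octave; the second version is lower, so the direction is down.
Checking another pair — B3 → B2 — gives the same interval.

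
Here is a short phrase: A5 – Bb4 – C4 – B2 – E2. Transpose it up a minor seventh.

A5 up a minor seventh is G6.
Bb4 up a minor seventh is Ab5.
C4 up a minor seventh is Bb4.
A minor seventh up from B2 gives A3.
E2: a seventh up reaches D, and 10 semitones makes it D3.

G6 Ab5 Bb4 A3 D3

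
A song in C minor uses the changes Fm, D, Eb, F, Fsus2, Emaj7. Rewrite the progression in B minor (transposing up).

C minor up to B minor is a major seventh; each chord root moves by that interval while the quality stays the same.
Fm: root F up a major seventh → E, giving Em.
D: root D up a major seventh → C#, giving C#.
Eb: root Eb up a major seventh → D, giving D.
F: root F up a major seventh → E, giving E.
Fsus2: root F up a major seventh → E, giving Esus2.
Emaj7: root E up a major seventh → D#, giving D#maj7.

Em C# D E Esus2 D#maj7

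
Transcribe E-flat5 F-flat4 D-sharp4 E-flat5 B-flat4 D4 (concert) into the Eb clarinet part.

The Eb clarinet sounds a minor third above written, so the written part must be a minor third below concert — transpose each note down.
Eb5 to C5
Fb4 to Db4
D#4 to B#3
Eb5 to C5
Bb4 to G4
D4 to B3

C5 Db4 B#3 C5 G4 B3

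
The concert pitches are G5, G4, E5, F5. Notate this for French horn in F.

Written C4 sounds as F3 on the French horn in F, so concert pitches are written a perfect fifth up.
G5 -> D6
G4 -> D5
E5 -> B5
F5 -> C6

D6 D5 B5 C6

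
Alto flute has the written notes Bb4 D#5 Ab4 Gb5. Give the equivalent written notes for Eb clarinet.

D4 F##4 C4 Bb4

First find concert pitch: the alto flute sounds a perfect fourth below written, so Bb4 D#5 Ab4 Gb5 sounds F4 A#4 Eb4 Db5.
Then write for Eb clarinet: it sounds a minor third above written, so the part must be a minor third below concert.
F4 → D4
A#4 → F##4
Eb4 → C4
Db5 → Bb4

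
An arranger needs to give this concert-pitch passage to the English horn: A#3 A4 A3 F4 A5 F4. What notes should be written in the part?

E#4 E5 E4 C5 E6 C5

The English horn sounds a perfect fifth below written, so the written part must be a perfect fifth above concert — transpose each note up.
A#3 -> E#4
A4 -> E5
A3 -> E4
F4 -> C5
A5 -> E6
F4 -> C5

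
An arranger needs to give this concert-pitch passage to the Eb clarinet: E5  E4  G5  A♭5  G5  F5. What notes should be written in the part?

C#5 C#4 E5 F5 E5 D5

Written C4 sounds as Eb4 on the Eb clarinet, so concert pitches are written a minor third down.
E5 to C#5
E4 to C#4
G5 to E5
Ab5 to F5
G5 to E5
F5 to D5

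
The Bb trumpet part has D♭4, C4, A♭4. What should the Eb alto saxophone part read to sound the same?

Ab4 G4 Eb5

First find concert pitch: the Bb trumpet sounds a major second below written, so D♭4 C4 A♭4 sounds Cb4 Bb3 Gb4.
Then write for Eb alto saxophone: it sounds a major sixth below written, so the part must be a major sixth above concert.
Cb4 → Ab4
Bb3 → G4
Gb4 → Eb5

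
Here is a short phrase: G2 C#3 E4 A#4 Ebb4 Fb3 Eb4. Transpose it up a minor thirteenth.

G2 -> Eb4
C#3 -> A4
E4 -> C6
A#4 -> F#6
Ebb4 -> Cbb6
Fb3 -> Dbb5
Eb4 -> Cb6

Eb4 A4 C6 F#6 Cbb6 Dbb5 Cb6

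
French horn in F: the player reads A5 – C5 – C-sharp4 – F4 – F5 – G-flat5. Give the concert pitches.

D5 F4 F#3 Bb3 Bb4 Cb5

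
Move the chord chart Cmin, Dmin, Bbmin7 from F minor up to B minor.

F minor up to B minor is an augmented fourth; each chord root moves by that interval while the quality stays the same.
Cmin: root C up an augmented fourth → F#, giving F#min.
Dmin: root D up an augmented fourth → G#, giving G#min.
Bbmin7: root Bb up an augmented fourth → E, giving Emin7.

F#min G#min Emin7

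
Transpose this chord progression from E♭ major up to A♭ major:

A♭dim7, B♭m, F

E♭ major up to A♭ major is a perfect fourth; each chord root moves by that interval while the quality stays the same.
A♭dim7: root A♭ up a perfect fourth → Db, giving Dbdim7.
B♭m: root B♭ up a perfect fourth → Eb, giving Ebm.
F: root F up a perfect fourth → Bb, giving Bb.

Dbdim7 Ebm Bb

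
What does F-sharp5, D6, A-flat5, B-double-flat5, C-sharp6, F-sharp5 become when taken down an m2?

E#5 C#6 G5 Ab5 B#5 E#5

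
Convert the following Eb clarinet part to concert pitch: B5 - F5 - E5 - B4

Written C4 on the Eb clarinet sounds as Eb4, a minor third higher; apply that shift to every note.
B5 gives D6
F5 gives Ab5
E5 gives G5
B4 gives D5

D6 Ab5 G5 D5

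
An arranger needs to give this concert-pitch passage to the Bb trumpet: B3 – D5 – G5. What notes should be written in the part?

C#4 E5 A5

The Bb trumpet sounds a major second below written, so the written part must be a major second above concert — transpose each note up.
B3 to C#4
D5 to E5
G5 to A5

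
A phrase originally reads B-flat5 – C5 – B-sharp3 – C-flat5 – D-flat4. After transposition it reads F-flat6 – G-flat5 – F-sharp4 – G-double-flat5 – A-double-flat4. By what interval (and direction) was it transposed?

up a diminished fifth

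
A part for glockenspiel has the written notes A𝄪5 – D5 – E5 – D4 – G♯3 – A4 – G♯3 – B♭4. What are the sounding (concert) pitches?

The glockenspiel sounds a perfect fifteenth above written, so transpose each written note up a perfect fifteenth.
A##5 -> A##7
D5 -> D7
E5 -> E7
D4 -> D6
G#3 -> G#5
A4 -> A6
G#3 -> G#5
Bb4 -> Bb6

A##7 D7 E7 D6 G#5 A6 G#5 Bb6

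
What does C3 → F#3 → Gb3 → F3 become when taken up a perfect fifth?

G3 C#4 Db4 C4

C3 -> G3
F#3 -> C#4
Gb3 -> Db4
F3 -> C4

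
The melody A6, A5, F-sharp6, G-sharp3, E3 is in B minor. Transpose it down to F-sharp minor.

E6 E5 C#6 D#3 B2

B minor to F-sharp minor down is a perfect fourth, so every note moves down by that interval.
A6 -> E6
A5 -> E5
F#6 -> C#6
G#3 -> D#3
E3 -> B2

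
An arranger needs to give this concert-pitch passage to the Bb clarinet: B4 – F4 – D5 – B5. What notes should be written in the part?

C#5 G4 E5 C#6

The Bb clarinet sounds a major second below written, so the written part must be a major second above concert — transpose each note up.
B4 gives C#5
F4 gives G4
D5 gives E5
B5 gives C#6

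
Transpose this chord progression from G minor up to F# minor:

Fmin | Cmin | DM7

G minor up to F# minor is a major seventh; each chord root moves by that interval while the quality stays the same.
Fmin: root F up a major seventh → E, giving Emin.
Cmin: root C up a major seventh → B, giving Bmin.
DM7: root D up a major seventh → C#, giving C#M7.

Emin Bmin C#M7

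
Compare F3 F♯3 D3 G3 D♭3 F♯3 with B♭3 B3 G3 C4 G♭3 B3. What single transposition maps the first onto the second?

up a perfect fourth

Take the first pair: F3 → Bb3. F to B spans 4 letter names, so the interval is some kind of fourth.
F3 to Bb3 is 5 semitones, which makes it a perfect fourth; the second version is higher, so the direction is up.
Checking another pair — F#3 → B3 — gives the same interval.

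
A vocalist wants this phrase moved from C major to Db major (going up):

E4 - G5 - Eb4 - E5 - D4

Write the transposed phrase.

From C up to Db is a minor second; apply that to each pitch.
E4 gives F4
G5 gives Ab5
Eb4 gives Fb4
E5 gives F5
D4 gives Eb4

F4 Ab5 Fb4 F5 Eb4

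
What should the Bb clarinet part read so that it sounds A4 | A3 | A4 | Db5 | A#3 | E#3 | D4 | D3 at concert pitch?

B4 B3 B4 Eb5 B#3 F##3 E4 E3

Written C4 sounds as Bb3 on the Bb clarinet, so concert pitches are written a major second up.
A4 gives B4
A3 gives B3
A4 gives B4
Db5 gives Eb5
A#3 gives B#3
E#3 gives F##3
D4 gives E4
D3 gives E3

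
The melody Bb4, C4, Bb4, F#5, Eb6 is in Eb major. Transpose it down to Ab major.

Eb major to Ab major down is a perfect fifth, so every note moves down by that interval.
Bb4 -> Eb4
C4 -> F3
Bb4 -> Eb4
F#5 -> B4
Eb6 -> Ab5

Eb4 F3 Eb4 B4 Ab5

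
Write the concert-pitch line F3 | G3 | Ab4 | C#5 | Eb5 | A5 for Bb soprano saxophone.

Written C4 sounds as Bb3 on the Bb soprano saxophone, so concert pitches are written a major second up.
F3 gives G3
G3 gives A3
Ab4 gives Bb4
C#5 gives D#5
Eb5 gives F5
A5 gives B5

G3 A3 Bb4 D#5 F5 B5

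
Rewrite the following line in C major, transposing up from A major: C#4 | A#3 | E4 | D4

E4 C#4 G4 F4

A major to C major up is a minor third, so every note moves up by that interval.
C#4 -> E4
A#3 -> C#4
E4 -> G4
D4 -> F4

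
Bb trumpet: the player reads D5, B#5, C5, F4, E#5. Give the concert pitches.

C5 A#5 Bb4 Eb4 D#5

The Bb trumpet sounds a major second below written, so transpose each written note down a major second.
D5 -> C5
B#5 -> A#5
C5 -> Bb4
F4 -> Eb4
E#5 -> D#5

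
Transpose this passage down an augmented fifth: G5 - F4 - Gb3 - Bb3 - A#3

G5: a fifth down reaches C, and 8 semitones makes it Cb5.
F4 down an augmented fifth is Bbb3.
Gb3 down an augmented fifth is Cbb3.
An augmented fifth down from Bb3 gives Ebb3.
A#3 down an augmented fifth is D3.

Cb5 Bbb3 Cbb3 Ebb3 D3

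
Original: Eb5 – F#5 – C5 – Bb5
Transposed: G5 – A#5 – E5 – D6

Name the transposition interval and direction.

Take the first pair: Eb5 → G5. E to G spans 3 letter names, so the interval is some kind of third.
Eb5 to G5 is 4 semitones, which makes it a major third; the second version is higher, so the direction is up.
Checking another pair — Bb5 → D6 — gives the same interval.

up a major third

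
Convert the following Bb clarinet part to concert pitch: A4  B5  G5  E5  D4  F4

Written C4 on the Bb clarinet sounds as Bb3, a major second lower; apply that shift to every note.
A4 becomes G4
B5 becomes A5
G5 becomes F5
E5 becomes D5
D4 becomes C4
F4 becomes Eb4

G4 A5 F5 D5 C4 Eb4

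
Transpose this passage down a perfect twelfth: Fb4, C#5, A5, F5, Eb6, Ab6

Bbb2 F#3 D4 Bb3 Ab4 Db5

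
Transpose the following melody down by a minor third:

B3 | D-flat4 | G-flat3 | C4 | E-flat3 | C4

G#3 Bb3 Eb3 A3 C3 A3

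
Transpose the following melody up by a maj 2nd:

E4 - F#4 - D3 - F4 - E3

E4 gives F#4
F#4 gives G#4
D3 gives E3
F4 gives G4
E3 gives F#3

F#4 G#4 E3 G4 F#3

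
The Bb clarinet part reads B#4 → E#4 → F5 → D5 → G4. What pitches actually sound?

A#4 D#4 Eb5 C5 F4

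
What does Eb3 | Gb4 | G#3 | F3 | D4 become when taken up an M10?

G4 Bb5 B#4 A4 F#5

Eb3 -> G4
Gb4 -> Bb5
G#3 -> B#4
F3 -> A4
D4 -> F#5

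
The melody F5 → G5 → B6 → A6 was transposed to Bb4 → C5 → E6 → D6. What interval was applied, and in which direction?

down a perfect fifth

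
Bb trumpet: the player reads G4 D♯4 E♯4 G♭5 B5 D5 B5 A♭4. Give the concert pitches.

The Bb trumpet sounds a major second below written, so transpose each written note down a major second.
G4 to F4
D#4 to C#4
E#4 to D#4
Gb5 to Fb5
B5 to A5
D5 to C5
B5 to A5
Ab4 to Gb4

F4 C#4 D#4 Fb5 A5 C5 A5 Gb4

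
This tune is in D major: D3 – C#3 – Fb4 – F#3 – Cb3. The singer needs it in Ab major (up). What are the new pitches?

D major to Ab major up is a diminished fifth, so every note moves up by that interval.
D3 becomes Ab3
C#3 becomes G3
Fb4 becomes Cbb5
F#3 becomes C4
Cb3 becomes Gbb3

Ab3 G3 Cbb5 C4 Gbb3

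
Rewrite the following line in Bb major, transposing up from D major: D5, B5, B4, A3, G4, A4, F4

Bb5 G6 G5 F4 Eb5 F5 Db5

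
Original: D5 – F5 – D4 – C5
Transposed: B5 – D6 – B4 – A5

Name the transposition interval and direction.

up a major sixth

Take the first pair: D5 → B5. D to B spans 6 letter names, so the interval is some kind of sixth.
D5 to B5 is 9 semitones, which makes it a major sixth; the second version is higher, so the direction is up.
Checking another pair — C5 → A5 — gives the same interval.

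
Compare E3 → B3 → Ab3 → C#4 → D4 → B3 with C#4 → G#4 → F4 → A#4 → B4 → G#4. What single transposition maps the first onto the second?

From E3 to C#4 is 6 letter names — a sixth of some quality.
E3 to C#4 is 9 semitones, which makes it a major sixth; the second version is higher, so the direction is up.
Checking another pair — B3 → G#4 — gives the same interval.

up a major sixth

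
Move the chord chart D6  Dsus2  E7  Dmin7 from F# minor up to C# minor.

A6 Asus2 B7 Amin7

F# minor up to C# minor is a perfect fifth; each chord root moves by that interval while the quality stays the same.
D6: root D up a perfect fifth → A, giving A6.
Dsus2: root D up a perfect fifth → A, giving Asus2.
E7: root E up a perfect fifth → B, giving B7.
Dmin7: root D up a perfect fifth → A, giving Amin7.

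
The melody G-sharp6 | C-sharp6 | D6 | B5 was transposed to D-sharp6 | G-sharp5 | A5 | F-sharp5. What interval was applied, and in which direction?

down a perfect fourth

Take the first pair: G#6 → D#6. G to D spans 4 letter names, so the interval is some kind of fourth.
D#6 to G#6 is 5 semitones, which makes it a perfect fourth; the second version is lower, so the direction is down.
Checking another pair — B5 → F#5 — gives the same interval.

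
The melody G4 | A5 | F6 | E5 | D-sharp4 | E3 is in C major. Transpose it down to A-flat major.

Eb4 F5 Db6 C5 B3 C3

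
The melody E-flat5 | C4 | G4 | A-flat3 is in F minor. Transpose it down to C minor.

From F down to C is a perfect fourth; apply that to each pitch.
Eb5 becomes Bb4
C4 becomes G3
G4 becomes D4
Ab3 becomes Eb3

Bb4 G3 D4 Eb3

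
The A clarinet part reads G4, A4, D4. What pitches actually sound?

The A clarinet sounds a minor third below written, so transpose each written note down a minor third.
G4 to E4
A4 to F#4
D4 to B3

E4 F#4 B3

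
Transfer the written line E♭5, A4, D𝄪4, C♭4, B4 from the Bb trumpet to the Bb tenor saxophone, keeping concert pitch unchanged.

Eb6 A5 D##5 Cb5 B5

First find concert pitch: the Bb trumpet sounds a major second below written, so E♭5 A4 D𝄪4 C♭4 B4 sounds Db5 G4 C##4 Bbb3 A4.
Then write for Bb tenor saxophone: it sounds a major ninth below written, so the part must be a major ninth above concert.
Db5 → Eb6
G4 → A5
C##4 → D##5
Bbb3 → Cb5
A4 → B5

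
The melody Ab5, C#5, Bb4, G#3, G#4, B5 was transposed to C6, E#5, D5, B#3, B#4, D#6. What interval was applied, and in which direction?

up a major third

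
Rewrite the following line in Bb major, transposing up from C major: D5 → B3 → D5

C6 A4 C6

C major to Bb major up is a minor seventh, so every note moves up by that interval.
D5 to C6
B3 to A4
D5 to C6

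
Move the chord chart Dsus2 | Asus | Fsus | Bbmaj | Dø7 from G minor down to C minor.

G minor down to C minor is a perfect fifth; each chord root moves by that interval while the quality stays the same.
Dsus2: root D down a perfect fifth → G, giving Gsus2.
Asus: root A down a perfect fifth → D, giving Dsus.
Fsus: root F down a perfect fifth → Bb, giving Bbsus.
Bbmaj: root Bb down a perfect fifth → Eb, giving Ebmaj.
Dø7: root D down a perfect fifth → G, giving Gø7.

Gsus2 Dsus Bbsus Ebmaj Gø7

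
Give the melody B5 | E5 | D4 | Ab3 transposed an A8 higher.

B#6 E#6 D#5 A4

B5 up an augmented octave is B#6.
E5 up an augmented octave is E#6.
D4 up an augmented octave is D#5.
Ab3 up an augmented octave is A4.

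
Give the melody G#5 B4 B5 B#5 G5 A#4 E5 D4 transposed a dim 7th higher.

G#5 up a diminished seventh is F6.
A diminished seventh up from B4 gives Ab5.
B5 up a diminished seventh is Ab6.
A diminished seventh up from B#5 gives A6.
G5: a seventh up reaches F, and 9 semitones makes it Fb6.
A#4: a seventh up reaches G, and 9 semitones makes it G5.
A diminished seventh up from E5 gives Db6.
A diminished seventh up from D4 gives Cb5.

F6 Ab5 Ab6 A6 Fb6 G5 Db6 Cb5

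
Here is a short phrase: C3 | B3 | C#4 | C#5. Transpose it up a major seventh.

C3 -> B3
B3 -> A#4
C#4 -> B#4
C#5 -> B#5

B3 A#4 B#4 B#5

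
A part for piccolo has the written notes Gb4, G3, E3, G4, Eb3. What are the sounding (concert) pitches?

Written C4 on the piccolo sounds as C5, a perfect octave higher; apply that shift to every note.
Gb4 to Gb5
G3 to G4
E3 to E4
G4 to G5
Eb3 to Eb4

Gb5 G4 E4 G5 Eb4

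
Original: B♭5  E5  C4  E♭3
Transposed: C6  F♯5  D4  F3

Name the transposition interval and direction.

Take the first pair: Bb5 → C6. B to C spans 2 letter names, so the interval is some kind of second.
Bb5 to C6 is 2 semitones, which makes it a major second; the second version is higher, so the direction is up.
Checking another pair — Eb3 → F3 — gives the same interval.

up a major second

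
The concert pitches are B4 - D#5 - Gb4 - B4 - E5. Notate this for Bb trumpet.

C#5 E#5 Ab4 C#5 F#5

Written C4 sounds as Bb3 on the Bb trumpet, so concert pitches are written a major second up.
B4 to C#5
D#5 to E#5
Gb4 to Ab4
B4 to C#5
E5 to F#5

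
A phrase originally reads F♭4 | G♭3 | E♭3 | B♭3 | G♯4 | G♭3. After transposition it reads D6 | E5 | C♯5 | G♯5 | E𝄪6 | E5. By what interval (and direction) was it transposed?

up an augmented thirteenth

Take the first pair: Fb4 → D6. F to D spans 13 letter names, so the interval is some kind of thirteenth.
Fb4 to D6 is 22 semitones, which makes it an augmented thirteenth; the second version is higher, so the direction is up.
Checking another pair — Gb3 → E5 — gives the same interval.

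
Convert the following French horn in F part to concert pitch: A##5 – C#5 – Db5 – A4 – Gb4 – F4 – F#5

D##5 F#4 Gb4 D4 Cb4 Bb3 B4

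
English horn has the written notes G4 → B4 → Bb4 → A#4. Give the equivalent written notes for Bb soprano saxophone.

D4 F#4 F4 E#4

First find concert pitch: the English horn sounds a perfect fifth below written, so G4 B4 Bb4 A#4 sounds C4 E4 Eb4 D#4.
Then write for Bb soprano saxophone: it sounds a major second below written, so the part must be a major second above concert.
C4 → D4
E4 → F#4
Eb4 → F4
D#4 → E#4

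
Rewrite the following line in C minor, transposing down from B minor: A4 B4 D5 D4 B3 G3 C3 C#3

Bb3 C4 Eb4 Eb3 C3 Ab2 Db2 D2

B minor to C minor down is a major seventh, so every note moves down by that interval.
A4 → Bb3
B4 → C4
D5 → Eb4
D4 → Eb3
B3 → C3
G3 → Ab2
C3 → Db2
C#3 → D2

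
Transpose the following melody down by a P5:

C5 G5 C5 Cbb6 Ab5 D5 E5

C5: a fifth down reaches F, and 7 semitones makes it F4.
G5: a fifth down reaches C, and 7 semitones makes it C5.
A perfect fifth down from C5 gives F4.
A perfect fifth down from Cbb6 gives Fbb5.
Ab5 down a perfect fifth is Db5.
A perfect fifth down from D5 gives G4.
E5 down a perfect fifth is A4.

F4 C5 F4 Fbb5 Db5 G4 A4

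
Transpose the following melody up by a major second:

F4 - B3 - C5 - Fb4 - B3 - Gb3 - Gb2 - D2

F4 up a major second is G4.
A major second up from B3 gives C#4.
C5 up a major second is D5.
A major second up from Fb4 gives Gb4.
B3: a second up reaches C, and 2 semitones makes it C#4.
A major second up from Gb3 gives Ab3.
Gb2 up a major second is Ab2.
D2: a second up reaches E, and 2 semitones makes it E2.

G4 C#4 D5 Gb4 C#4 Ab3 Ab2 E2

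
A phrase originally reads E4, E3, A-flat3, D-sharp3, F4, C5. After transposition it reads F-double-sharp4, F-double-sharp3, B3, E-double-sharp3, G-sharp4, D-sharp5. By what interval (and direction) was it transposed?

up an augmented second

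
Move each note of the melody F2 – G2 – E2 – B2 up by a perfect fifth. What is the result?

C3 D3 B2 F#3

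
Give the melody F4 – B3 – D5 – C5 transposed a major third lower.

Db4 G3 Bb4 Ab4

F4 to Db4
B3 to G3
D5 to Bb4
C5 to Ab4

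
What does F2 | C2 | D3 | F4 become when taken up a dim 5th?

Cb3 Gb2 Ab3 Cb5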